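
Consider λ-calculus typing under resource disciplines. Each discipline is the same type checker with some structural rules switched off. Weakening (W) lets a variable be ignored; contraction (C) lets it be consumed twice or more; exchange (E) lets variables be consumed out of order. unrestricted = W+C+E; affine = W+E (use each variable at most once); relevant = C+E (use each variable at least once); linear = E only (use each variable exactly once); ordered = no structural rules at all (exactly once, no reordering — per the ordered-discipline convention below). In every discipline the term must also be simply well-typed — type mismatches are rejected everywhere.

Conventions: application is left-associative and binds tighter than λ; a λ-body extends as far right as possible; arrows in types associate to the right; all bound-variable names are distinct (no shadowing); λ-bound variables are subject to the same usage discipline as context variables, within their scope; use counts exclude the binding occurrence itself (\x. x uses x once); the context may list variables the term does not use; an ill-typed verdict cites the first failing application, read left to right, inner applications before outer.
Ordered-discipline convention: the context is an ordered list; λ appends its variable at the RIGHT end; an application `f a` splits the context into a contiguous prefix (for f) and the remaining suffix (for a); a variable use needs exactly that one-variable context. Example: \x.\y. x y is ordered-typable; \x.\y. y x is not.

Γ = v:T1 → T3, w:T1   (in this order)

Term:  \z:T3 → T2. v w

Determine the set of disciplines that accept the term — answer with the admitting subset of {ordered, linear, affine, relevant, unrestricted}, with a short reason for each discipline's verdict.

admitting disciplines: affine, unrestricted
use counts: v=1; w=1; z (bound)=0
use order (left to right): v, w
typing: well-typed — term : (T3 → T2) → T3
ordered: ✗, needs weakening: z unused
linear: ✗, needs weakening: z unused
affine: ✓, none of v, w, z used more than once
relevant: ✗, needs weakening: z unused
unrestricted: ✓, well-typed at (T3 → T2) → T3; no restrictions here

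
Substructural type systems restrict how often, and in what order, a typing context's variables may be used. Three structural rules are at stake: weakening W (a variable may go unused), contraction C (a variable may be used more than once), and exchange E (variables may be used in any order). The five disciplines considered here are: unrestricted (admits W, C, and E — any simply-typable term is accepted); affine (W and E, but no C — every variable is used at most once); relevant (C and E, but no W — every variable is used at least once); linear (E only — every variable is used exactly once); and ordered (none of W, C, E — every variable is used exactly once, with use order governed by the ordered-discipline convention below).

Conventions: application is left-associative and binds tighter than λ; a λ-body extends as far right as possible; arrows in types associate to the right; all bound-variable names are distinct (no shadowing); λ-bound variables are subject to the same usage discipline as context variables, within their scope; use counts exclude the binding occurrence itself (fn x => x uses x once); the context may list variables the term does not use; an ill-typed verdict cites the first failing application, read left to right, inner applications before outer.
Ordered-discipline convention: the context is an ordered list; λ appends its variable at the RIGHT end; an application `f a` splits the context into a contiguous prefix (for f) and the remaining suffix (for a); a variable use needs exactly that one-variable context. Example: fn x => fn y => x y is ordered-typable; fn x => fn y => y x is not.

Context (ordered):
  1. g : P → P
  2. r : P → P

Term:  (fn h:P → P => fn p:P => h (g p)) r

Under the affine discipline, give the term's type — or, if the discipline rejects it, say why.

term : P → P
counts: g: 1×, r: 1×, h [bound]: 1×, p [bound]: 1×
use order (left to right): h, g, p, r
typing: well-typed — term : P → P
per-discipline verdicts: ordered ✗ · linear ✓ · affine ✓ · relevant ✓ · unrestricted ✓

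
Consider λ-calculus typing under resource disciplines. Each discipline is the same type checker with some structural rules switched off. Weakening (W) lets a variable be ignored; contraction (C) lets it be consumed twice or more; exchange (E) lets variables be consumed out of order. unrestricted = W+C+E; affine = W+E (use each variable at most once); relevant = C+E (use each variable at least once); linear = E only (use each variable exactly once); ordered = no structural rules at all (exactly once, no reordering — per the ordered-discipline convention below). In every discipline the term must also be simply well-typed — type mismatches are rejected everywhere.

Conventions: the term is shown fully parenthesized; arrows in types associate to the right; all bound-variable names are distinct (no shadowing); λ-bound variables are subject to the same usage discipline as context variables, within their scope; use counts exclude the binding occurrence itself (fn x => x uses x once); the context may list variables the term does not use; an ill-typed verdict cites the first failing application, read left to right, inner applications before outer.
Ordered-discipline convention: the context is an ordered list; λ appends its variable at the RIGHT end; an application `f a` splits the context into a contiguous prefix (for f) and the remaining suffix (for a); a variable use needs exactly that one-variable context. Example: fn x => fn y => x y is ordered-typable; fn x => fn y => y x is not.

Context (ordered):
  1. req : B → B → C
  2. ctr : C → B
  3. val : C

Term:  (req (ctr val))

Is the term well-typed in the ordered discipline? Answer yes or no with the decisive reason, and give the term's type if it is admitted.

yes — req, ctr, val once each; derivable with no W/C/E; term : B → C
usage: req: 1; ctr: 1; val: 1
left-to-right use order: req, ctr, val
typing: the term checks, with type B → C
all disciplines: ordered ✓ · linear ✓ · affine ✓ · relevant ✓ · unrestricted ✓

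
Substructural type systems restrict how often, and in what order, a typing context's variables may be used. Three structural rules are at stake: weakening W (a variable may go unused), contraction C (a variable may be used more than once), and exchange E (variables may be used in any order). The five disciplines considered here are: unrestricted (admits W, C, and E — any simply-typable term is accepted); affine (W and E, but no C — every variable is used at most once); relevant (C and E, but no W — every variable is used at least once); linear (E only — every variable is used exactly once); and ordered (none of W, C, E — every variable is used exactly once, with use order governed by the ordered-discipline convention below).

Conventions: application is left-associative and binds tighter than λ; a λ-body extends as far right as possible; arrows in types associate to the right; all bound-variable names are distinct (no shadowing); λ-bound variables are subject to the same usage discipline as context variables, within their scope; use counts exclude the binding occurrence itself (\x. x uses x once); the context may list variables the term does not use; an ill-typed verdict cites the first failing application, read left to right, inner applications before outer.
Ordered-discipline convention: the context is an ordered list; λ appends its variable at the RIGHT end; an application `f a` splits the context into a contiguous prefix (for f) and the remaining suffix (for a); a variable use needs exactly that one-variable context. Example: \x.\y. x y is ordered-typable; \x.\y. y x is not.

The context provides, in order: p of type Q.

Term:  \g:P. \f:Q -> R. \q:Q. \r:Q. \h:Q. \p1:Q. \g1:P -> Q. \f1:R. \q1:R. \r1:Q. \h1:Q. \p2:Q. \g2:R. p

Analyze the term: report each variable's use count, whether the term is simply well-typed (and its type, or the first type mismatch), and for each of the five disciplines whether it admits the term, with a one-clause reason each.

usage: p: 1, g (λ-bound): 0, f (λ-bound): 0, q (λ-bound): 0, r (λ-bound): 0, h (λ-bound): 0, p1 (λ-bound): 0, g1 (λ-bound): 0, f1 (λ-bound): 0, q1 (λ-bound): 0, r1 (λ-bound): 0, h1 (λ-bound): 0, p2 (λ-bound): 0, g2 (λ-bound): 0
left-to-right use order: p
typing: well-typed — term : P -> (Q -> R) -> Q -> Q -> Q -> Q -> (P -> Q) -> R -> R -> Q -> Q -> Q -> R -> Q
ordered ✗ (needs weakening: g, f, q, r, h, p1, g1, f1, q1, r1, h1, p2, g2 unused)
linear ✗ (needs weakening: g, f, q, r, h, p1, g1, f1, q1, r1, h1, p2, g2 unused)
affine ✓ (p, g, f, q, r, h, p1, g1, f1, q1, r1, h1, p2, g2: no repeats, contraction unneeded)
relevant ✗ (needs weakening: g, f, q, r, h, p1, g1, f1, q1, r1, h1, p2, g2 unused)
unrestricted ✓ (simply typable at P -> (Q -> R) -> Q -> Q -> Q -> Q -> (P -> Q) -> R -> R -> Q -> Q -> Q -> R -> Q; W, C, E all held)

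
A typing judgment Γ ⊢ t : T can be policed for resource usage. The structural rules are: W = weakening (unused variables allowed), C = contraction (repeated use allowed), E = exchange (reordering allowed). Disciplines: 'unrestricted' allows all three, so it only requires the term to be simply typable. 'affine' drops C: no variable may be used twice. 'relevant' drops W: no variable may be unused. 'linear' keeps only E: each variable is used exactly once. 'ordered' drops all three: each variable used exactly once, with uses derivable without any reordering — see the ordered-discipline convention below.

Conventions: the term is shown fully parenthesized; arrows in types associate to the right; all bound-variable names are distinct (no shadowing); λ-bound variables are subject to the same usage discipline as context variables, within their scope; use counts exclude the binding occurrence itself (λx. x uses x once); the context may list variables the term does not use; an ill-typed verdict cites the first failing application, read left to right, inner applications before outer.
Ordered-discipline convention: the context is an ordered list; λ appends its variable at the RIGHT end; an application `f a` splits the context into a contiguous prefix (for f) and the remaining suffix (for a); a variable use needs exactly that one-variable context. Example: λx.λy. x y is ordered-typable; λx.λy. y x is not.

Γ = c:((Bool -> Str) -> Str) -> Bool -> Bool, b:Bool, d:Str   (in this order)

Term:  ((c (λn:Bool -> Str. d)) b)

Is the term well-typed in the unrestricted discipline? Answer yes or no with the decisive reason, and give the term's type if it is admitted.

yes — simply typable at Bool; W, C, E all held; term : Bool
use counts: c: 1×; b: 1×; d: 1×; n [bound]: 0×
order of uses: c, d, b
typing: well-typed at Bool
summary: ordered ✗ | linear ✗ | affine ✓ | relevant ✗ | unrestricted ✓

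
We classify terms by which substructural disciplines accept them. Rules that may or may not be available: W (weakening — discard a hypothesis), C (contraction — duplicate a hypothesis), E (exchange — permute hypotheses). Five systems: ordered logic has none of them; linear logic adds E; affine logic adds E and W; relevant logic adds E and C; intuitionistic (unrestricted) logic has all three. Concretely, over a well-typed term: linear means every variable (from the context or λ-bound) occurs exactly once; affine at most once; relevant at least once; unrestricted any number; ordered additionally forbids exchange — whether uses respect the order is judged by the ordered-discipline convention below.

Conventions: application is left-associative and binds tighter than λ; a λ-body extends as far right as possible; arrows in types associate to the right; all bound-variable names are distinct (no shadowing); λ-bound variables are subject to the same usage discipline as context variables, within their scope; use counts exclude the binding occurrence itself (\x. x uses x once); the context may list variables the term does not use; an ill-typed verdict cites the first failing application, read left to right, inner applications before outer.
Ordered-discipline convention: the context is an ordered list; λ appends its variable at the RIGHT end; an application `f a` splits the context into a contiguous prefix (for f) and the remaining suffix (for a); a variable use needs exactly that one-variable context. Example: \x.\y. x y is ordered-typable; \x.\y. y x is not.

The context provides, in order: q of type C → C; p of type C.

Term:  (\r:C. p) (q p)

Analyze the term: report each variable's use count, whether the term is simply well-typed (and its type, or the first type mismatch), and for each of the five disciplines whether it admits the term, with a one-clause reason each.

counts: q: 1×; p: 2×; r [bound]: 0×
use order (left to right): p, q, p
typing: well-typed at C
ordered: ✗, p ×2 used more than once (contraction); needs weakening: r unused
linear: ✗, p ×2 used more than once (contraction); needs weakening: r unused
affine: ✗, p ×2 used more than once (contraction)
relevant: ✗, needs weakening: r unused
unrestricted: ✓, well-typed at C; no restrictions here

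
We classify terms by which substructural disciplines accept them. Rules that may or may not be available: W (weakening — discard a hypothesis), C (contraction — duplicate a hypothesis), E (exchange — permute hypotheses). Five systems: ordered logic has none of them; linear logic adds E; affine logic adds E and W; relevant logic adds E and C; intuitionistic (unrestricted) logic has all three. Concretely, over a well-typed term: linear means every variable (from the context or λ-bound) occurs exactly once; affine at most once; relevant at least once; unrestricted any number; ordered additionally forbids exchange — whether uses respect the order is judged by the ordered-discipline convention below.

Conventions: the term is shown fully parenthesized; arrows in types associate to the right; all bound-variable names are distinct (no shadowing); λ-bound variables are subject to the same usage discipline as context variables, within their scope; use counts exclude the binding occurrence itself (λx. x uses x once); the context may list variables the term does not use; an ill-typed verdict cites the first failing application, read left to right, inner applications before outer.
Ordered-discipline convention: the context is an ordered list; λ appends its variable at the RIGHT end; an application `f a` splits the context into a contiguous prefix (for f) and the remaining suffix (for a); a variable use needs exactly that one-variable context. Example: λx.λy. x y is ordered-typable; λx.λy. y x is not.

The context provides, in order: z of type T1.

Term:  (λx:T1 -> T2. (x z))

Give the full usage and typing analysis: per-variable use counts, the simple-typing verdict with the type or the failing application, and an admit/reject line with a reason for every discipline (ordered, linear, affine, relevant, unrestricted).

counts: z ×1; x (bound) ×1
uses in reading order: x, z
typing: the term checks, with type (T1 -> T2) -> T2
ordered ✗ (needs exchange: uses follow x, z)
linear ✓ (single use per variable (z, x))
affine ✓ (at most one use each (z, x))
relevant ✓ (at least one use each (z, x))
unrestricted ✓ (typability at (T1 -> T2) -> T2 is all that's needed)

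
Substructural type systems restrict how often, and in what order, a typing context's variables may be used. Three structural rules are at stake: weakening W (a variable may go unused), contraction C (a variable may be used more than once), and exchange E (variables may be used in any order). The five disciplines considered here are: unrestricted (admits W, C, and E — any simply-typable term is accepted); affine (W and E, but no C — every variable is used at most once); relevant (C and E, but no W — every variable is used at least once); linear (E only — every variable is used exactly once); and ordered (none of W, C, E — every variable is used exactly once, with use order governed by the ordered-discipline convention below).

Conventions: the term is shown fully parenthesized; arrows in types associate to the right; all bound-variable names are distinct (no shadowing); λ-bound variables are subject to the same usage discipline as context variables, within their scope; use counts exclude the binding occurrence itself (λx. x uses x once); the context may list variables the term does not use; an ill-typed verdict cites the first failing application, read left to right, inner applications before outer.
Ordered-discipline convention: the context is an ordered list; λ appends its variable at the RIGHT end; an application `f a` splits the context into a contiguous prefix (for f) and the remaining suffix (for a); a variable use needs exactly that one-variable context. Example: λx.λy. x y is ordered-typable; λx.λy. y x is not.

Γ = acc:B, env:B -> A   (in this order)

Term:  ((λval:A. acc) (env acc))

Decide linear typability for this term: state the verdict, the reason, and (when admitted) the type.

no — acc ×2 used more than once (contraction); val left unused
variable uses: acc ×2; env ×1; val [bound] ×0
order of uses: acc, env, acc
typing: well-typed at B
per-discipline verdicts: ordered ✗ · linear ✗ · affine ✗ · relevant ✗ · unrestricted ✓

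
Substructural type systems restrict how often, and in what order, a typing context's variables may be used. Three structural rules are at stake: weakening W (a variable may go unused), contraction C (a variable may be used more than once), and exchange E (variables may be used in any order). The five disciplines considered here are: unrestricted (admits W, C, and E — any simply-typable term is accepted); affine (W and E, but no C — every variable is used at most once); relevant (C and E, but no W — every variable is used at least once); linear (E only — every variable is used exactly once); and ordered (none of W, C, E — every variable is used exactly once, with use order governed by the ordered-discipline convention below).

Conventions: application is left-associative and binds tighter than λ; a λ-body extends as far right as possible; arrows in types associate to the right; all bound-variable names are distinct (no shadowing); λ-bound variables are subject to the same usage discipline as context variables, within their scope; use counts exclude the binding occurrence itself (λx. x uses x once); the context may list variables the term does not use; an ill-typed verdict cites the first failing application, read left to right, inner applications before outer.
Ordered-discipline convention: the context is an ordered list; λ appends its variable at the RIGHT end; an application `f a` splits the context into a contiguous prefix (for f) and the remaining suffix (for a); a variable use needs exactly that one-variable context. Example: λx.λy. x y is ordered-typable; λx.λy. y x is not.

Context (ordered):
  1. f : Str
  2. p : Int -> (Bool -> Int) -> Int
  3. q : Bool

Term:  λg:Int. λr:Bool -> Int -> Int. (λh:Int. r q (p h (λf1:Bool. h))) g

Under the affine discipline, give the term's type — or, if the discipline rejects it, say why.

not well-typed under affine — needs contraction — h ×2
variable uses: f ×0, p ×1, q ×1, g (bound) ×1, r (bound) ×1, h (bound) ×2, f1 (bound) ×0
use order (left to right): r, q, p, h, h, g
typing: ✓ — Int -> (Bool -> Int -> Int) -> Int
summary: ordered ✗ · linear ✗ · affine ✗ · relevant ✗ · unrestricted ✓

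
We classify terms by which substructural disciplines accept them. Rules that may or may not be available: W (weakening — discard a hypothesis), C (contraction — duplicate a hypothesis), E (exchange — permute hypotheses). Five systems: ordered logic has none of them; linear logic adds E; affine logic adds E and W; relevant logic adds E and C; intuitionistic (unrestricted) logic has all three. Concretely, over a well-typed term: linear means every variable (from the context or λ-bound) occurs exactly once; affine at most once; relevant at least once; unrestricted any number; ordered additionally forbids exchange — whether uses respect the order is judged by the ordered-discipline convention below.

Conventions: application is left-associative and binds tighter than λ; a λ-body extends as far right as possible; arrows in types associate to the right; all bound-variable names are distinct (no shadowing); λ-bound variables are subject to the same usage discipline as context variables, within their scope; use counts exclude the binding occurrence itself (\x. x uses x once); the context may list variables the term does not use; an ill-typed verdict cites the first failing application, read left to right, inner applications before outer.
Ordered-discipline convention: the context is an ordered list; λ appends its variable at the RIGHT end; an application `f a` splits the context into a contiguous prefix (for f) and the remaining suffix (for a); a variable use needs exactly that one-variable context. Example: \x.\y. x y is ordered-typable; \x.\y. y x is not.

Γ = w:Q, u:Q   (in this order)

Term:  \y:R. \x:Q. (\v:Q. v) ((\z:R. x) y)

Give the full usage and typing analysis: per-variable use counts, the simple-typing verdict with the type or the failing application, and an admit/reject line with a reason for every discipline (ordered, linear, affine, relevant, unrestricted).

variable uses: w ×0; u ×0; y (λ-bound) ×1; x (λ-bound) ×1; v (λ-bound) ×1; z (λ-bound) ×0
order of uses: v, x, y
typing: well-typed at R -> Q -> Q
ordered: ✗, unused: w, u, z — weakening required
linear: ✗, unused: w, u, z — weakening required
affine: ✓, no duplicate uses among w, u, y, x, v, z
relevant: ✗, unused: w, u, z — weakening required
unrestricted: ✓, well-typed at R -> Q -> Q; no restrictions here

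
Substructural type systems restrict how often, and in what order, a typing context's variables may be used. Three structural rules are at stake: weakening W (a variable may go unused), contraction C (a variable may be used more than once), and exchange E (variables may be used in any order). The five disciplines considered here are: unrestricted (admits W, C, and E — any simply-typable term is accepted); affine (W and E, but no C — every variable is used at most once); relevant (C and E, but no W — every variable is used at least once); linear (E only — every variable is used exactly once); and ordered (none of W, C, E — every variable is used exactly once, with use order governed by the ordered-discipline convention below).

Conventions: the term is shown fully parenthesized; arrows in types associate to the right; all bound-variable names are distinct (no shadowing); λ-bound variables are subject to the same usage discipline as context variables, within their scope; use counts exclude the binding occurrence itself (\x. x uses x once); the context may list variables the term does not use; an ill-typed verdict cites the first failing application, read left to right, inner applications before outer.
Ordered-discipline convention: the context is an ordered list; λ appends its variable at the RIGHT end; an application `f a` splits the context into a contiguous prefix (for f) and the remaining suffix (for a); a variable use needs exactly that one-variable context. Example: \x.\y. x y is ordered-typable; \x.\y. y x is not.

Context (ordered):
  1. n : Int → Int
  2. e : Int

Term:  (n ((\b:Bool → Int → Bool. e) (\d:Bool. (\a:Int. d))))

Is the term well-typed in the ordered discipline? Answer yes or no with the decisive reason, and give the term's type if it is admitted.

no — b, a left unused
variable uses: n: 1×; e: 1×; b [bound]: 0×; d [bound]: 1×; a [bound]: 0×
use order (left to right): n, e, d
typing: well-typed — term : Int
per-discipline verdicts: ordered ✗, linear ✗, affine ✓, relevant ✗, unrestricted ✓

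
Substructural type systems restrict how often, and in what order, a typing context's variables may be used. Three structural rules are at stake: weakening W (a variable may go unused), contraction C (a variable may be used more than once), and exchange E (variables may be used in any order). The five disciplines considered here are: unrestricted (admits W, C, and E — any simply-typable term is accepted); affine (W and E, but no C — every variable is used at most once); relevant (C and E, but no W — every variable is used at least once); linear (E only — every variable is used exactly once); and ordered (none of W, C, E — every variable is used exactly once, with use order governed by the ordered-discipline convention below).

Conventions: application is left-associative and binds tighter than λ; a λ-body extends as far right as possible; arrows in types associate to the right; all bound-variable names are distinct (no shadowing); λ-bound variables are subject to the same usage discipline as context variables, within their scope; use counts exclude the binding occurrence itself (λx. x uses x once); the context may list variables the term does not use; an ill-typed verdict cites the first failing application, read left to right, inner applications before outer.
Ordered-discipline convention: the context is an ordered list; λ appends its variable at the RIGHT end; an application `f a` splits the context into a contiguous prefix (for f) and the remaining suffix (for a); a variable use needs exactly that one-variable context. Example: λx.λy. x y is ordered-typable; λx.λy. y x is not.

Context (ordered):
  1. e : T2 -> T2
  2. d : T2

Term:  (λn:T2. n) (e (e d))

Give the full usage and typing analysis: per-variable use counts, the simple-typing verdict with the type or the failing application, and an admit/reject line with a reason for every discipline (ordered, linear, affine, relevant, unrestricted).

counts: e ×2, d ×1, n [bound] ×1
left-to-right use order: n, e, e, d
typing: the term checks, with type T2
ordered: ✗, uses contraction: e ×2
linear: ✗, uses contraction: e ×2
affine: ✗, uses contraction: e ×2
relevant: ✓, at least one use each (e, d, n)
unrestricted: ✓, simply typable at T2; W, C, E all held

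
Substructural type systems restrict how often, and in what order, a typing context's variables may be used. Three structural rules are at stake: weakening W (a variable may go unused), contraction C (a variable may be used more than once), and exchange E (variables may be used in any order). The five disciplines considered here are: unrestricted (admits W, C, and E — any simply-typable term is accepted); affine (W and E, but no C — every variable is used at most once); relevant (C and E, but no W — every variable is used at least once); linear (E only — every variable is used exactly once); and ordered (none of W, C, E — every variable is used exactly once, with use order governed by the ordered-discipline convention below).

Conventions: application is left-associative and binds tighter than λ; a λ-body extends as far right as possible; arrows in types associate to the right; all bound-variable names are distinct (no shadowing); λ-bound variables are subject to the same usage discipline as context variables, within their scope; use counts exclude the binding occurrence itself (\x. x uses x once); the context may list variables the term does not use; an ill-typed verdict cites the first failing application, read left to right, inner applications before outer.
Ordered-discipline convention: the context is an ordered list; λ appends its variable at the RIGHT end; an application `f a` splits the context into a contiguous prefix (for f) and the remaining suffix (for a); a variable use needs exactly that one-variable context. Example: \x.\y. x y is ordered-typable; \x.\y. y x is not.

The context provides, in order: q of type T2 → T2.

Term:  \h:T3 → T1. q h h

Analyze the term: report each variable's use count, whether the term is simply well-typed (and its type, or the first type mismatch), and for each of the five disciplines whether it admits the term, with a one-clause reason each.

counts: q=1, h (bound)=2
left-to-right use order: q, h, h
typing: ill-typed: an application expects T2 but receives T3 → T1
ordered: ✗, fails simple typing
linear: ✗, a type mismatch blocks all five
affine: ✗, the type mismatch rejects it
relevant: ✗, not simply typable
unrestricted: ✗, fails simple typing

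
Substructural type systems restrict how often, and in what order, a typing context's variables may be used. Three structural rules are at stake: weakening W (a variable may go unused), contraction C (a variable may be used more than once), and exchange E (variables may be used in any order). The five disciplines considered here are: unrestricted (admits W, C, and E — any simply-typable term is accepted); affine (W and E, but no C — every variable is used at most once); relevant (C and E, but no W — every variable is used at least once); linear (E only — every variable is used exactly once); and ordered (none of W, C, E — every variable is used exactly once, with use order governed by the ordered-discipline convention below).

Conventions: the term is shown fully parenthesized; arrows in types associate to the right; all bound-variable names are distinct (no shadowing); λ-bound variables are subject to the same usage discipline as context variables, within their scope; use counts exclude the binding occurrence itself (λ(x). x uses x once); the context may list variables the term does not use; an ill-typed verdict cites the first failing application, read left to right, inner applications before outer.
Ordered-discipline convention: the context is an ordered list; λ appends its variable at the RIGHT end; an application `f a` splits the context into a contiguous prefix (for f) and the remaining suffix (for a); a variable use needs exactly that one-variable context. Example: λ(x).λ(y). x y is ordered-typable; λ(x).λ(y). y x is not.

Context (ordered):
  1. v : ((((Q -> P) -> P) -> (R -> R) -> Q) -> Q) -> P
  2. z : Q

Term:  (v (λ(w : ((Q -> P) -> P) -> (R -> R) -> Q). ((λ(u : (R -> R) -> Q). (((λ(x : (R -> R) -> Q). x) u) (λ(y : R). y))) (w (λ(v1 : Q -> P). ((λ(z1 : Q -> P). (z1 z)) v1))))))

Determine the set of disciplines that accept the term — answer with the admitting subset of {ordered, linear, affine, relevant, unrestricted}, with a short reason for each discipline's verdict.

admitting disciplines: linear, affine, relevant, unrestricted
use counts: v ×1, z ×1, w [bound] ×1, u [bound] ×1, x [bound] ×1, y [bound] ×1, v1 [bound] ×1, z1 [bound] ×1
use order (left to right): v, x, u, y, w, z1, z, v1
typing: the term checks, with type P
ordered: ✗, no contiguous prefix/suffix split fits v, x, u, y, w, z1, z, v1
linear: ✓, single use per variable (v, z, w, u, x, y, v1, z1)
affine: ✓, no duplicate uses among v, z, w, u, x, y, v1, z1
relevant: ✓, at least one use each (v, z, w, u, x, y, v1, z1)
unrestricted: ✓, simply typable at P; W, C, E all held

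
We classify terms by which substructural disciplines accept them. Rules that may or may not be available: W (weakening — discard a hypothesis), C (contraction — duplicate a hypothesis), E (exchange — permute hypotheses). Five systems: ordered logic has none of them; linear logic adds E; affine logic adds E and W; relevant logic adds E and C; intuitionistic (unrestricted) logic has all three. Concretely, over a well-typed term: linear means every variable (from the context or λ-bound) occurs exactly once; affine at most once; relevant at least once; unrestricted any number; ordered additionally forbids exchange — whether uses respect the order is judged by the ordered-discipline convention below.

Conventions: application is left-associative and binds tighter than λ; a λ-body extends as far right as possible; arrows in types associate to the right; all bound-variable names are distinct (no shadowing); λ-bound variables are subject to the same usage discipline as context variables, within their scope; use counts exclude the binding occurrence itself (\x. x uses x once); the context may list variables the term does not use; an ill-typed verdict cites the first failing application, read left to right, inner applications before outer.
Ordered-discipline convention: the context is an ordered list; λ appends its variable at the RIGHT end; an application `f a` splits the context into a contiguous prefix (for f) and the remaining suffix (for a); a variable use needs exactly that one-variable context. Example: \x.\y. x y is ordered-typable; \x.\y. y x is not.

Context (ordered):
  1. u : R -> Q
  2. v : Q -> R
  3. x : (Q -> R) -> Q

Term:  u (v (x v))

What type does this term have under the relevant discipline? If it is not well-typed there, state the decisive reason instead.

term : Q
counts: u=1, v=2, x=1
left-to-right use order: u, v, x, v
typing: well-typed — term : Q
summary: ordered ✗ · linear ✗ · affine ✗ · relevant ✓ · unrestricted ✓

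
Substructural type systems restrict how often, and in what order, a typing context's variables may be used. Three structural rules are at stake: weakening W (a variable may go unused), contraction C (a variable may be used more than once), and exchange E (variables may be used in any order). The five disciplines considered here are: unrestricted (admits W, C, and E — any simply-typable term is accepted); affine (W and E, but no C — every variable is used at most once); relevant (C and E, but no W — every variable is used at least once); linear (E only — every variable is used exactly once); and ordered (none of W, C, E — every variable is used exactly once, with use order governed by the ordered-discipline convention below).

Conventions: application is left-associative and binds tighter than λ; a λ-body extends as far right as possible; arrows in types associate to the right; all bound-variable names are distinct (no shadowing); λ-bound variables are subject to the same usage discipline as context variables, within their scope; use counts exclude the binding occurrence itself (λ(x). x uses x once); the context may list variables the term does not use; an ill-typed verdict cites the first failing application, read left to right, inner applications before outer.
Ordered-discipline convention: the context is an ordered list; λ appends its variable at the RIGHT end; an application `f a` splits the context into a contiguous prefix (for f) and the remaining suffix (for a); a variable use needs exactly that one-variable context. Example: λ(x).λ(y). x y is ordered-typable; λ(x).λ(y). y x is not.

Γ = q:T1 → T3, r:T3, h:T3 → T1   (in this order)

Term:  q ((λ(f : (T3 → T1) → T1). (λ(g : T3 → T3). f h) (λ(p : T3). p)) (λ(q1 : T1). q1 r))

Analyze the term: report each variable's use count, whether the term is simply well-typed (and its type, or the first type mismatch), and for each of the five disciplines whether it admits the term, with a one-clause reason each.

use counts: q ×1; r ×1; h ×1; f (λ-bound) ×1; g (λ-bound) ×0; p (λ-bound) ×1; q1 (λ-bound) ×1
use order (left to right): q, f, h, p, q1, r
typing: ill-typed: can't apply a value of type T1
ordered: ✗ — a type mismatch blocks all five
linear: ✗ — the type mismatch rejects it
affine: ✗ — not simply typable
relevant: ✗ — fails simple typing
unrestricted: ✗ — a type mismatch blocks all five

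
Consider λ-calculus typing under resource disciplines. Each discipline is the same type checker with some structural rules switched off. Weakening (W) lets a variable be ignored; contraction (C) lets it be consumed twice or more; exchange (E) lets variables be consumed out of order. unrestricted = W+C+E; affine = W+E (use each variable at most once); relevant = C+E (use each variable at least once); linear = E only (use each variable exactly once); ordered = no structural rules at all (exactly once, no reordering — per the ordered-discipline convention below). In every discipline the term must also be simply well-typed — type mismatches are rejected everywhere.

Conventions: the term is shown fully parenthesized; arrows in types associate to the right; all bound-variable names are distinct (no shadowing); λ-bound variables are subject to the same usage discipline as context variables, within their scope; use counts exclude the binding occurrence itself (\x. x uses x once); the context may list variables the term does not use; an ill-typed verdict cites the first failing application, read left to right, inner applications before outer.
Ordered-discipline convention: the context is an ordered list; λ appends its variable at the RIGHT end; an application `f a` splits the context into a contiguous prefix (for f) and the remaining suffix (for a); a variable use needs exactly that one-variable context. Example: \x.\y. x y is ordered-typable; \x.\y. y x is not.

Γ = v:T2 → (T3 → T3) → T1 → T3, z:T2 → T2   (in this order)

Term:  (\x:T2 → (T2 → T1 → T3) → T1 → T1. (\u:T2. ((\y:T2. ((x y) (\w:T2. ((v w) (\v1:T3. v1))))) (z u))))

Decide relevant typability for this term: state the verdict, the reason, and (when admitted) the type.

yes — v, z, x, u, y, w, v1: all used, weakening unneeded; term : (T2 → (T2 → T1 → T3) → T1 → T1) → T2 → T1 → T1
usage: v ×1, z ×1, x (bound) ×1, u (bound) ×1, y (bound) ×1, w (bound) ×1, v1 (bound) ×1
left-to-right use order: x, y, v, w, v1, z, u
typing: the term checks, with type (T2 → (T2 → T1 → T3) → T1 → T1) → T2 → T1 → T1
across the five disciplines: ordered ✗; linear ✓; affine ✓; relevant ✓; unrestricted ✓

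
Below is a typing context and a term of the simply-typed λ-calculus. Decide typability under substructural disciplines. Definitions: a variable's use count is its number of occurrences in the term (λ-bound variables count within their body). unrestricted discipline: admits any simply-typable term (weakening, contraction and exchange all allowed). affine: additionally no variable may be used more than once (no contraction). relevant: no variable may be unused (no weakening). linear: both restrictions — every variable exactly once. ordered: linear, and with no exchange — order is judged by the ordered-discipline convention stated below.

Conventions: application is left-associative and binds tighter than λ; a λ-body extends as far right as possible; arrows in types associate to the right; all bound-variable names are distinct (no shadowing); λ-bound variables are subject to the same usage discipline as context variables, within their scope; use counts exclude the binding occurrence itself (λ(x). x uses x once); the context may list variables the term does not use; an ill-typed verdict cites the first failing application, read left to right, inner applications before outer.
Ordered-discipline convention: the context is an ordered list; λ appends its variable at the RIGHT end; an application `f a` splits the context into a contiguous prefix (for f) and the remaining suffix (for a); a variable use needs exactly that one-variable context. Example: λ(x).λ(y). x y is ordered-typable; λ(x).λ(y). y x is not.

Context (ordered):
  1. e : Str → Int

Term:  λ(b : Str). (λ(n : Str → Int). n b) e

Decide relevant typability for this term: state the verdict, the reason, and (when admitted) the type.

yes — every one of e, b, n appears; term : Str → Int
use counts: e: 1, b (λ-bound): 1, n (λ-bound): 1
uses in reading order: n, b, e
typing: well-typed — term : Str → Int
all disciplines: ordered ✗ · linear ✓ · affine ✓ · relevant ✓ · unrestricted ✓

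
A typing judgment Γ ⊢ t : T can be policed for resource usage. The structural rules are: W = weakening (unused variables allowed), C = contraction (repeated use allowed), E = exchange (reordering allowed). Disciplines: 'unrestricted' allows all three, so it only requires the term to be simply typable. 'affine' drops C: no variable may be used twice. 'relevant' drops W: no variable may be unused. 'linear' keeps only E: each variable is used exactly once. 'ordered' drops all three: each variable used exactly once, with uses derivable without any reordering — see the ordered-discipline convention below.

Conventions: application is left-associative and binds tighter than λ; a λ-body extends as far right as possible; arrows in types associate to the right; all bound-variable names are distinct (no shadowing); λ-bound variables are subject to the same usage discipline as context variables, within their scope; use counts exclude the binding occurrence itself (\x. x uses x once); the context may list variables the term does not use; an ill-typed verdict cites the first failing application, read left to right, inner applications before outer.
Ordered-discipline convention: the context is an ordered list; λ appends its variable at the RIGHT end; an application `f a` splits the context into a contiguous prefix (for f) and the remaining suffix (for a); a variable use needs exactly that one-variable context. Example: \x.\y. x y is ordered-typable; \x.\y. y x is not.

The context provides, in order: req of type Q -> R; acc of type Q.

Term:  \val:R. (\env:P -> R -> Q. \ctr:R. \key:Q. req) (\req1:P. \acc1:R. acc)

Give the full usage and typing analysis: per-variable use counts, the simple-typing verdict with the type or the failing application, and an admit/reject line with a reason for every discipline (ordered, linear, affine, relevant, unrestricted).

use counts: req ×1, acc ×1, val [bound] ×0, env [bound] ×0, ctr [bound] ×0, key [bound] ×0, req1 [bound] ×0, acc1 [bound] ×0
left-to-right use order: req, acc
typing: well-typed — term : R -> R -> Q -> Q -> R
ordered: ✗ — val, env, ctr, key, req1, acc1 left unused
linear: ✗ — val, env, ctr, key, req1, acc1 left unused
affine: ✓ — no duplicate uses among req, acc, val, env, ctr, key, req1, acc1
relevant: ✗ — val, env, ctr, key, req1, acc1 left unused
unrestricted: ✓ — type-checks (R -> R -> Q -> Q -> R) and nothing is barred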